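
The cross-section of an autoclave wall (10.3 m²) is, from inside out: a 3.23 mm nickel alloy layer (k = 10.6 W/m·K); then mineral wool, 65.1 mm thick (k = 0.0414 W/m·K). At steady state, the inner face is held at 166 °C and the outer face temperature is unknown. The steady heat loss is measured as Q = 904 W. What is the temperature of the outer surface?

T_out = 28.0 °C

Series resistances:
  R_nickel alloy = L/(kA) = 0.00323/(10.6·10.3) = 2.958×10^-5 K/W
  R_mineral wool = L/(kA) = 0.0651/(0.0414·10.3) = 0.1527 K/W
ΣR = 0.1527 K/W
ΔT = Q·ΣR = 904 × 0.1527 = 138.0 K
Heat flows outward, so T_out = T_in − ΔT = 166 − 138.0 = 28.0 °C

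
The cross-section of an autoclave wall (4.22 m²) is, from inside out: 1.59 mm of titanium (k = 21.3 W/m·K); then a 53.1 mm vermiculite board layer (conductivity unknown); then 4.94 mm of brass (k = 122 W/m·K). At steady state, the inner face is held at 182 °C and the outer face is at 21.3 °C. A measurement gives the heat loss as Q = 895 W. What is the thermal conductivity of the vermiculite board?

ΣR = ΔT/Q = |182 − 21.3|/895 = 0.1796 K/W
Known resistances:
  R_titanium = L/(kA) = 0.00159/(21.3·4.22) = 1.769×10^-5 K/W
  R_brass = L/(kA) = 0.00494/(122·4.22) = 9.595×10^-6 K/W
R_vermiculite board = ΣR − ΣR_known = 0.1796 − 2.729×10^-5 = 0.1796 K/W
L/(kA) = 0.1796 ⇒ k = 0.0531/(0.1796·4.22) = 0.0701 W/m·K

k = 0.0701 W/m·K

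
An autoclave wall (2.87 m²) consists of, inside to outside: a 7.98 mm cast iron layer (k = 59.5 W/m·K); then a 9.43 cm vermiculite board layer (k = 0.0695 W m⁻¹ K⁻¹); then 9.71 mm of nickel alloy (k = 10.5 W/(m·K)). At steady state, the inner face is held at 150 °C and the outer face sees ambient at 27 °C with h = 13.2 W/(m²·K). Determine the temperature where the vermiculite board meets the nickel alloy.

T = 33.6 °C

Series thermal resistances, inner to outer:
  R_cast iron = L/(kA) = 0.00798/(59.5·2.87) = 4.673×10^-5 K/W
  R_vermiculite board = L/(kA) = 0.0943/(0.0695·2.87) = 0.4728 K/W
  R_nickel alloy = L/(kA) = 0.00971/(10.5·2.87) = 3.222×10^-4 K/W
  R_conv,out = 1/(hA) = 1/(13.2·2.87) = 0.02640 K/W
ΣR = 4.673×10^-5 + 0.4728 + 3.222×10^-4 + 0.02640 = 0.4996 K/W
Q = ΔT/ΣR = (150 °C − 27 °C)/0.4996 = 246.2 W
From the inner boundary to the vermiculite board/nickel alloy interface, ΣR_partial = 0.4728 K/W.
T_interface = T_in − Q·ΣR_partial = 150 °C − (246.2)(0.4728) = 33.6 °C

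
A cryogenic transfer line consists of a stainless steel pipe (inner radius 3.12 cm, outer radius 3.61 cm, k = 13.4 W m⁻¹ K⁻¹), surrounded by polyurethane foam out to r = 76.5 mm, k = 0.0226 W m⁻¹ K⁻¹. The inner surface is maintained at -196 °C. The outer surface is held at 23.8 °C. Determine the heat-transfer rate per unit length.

Resistance network (inner→outer):
  R'_stainless steel = ln(0.0361/0.0312)/(2πk) = 0.1459/(2π·13.4) = 0.001733 m·K/W
  R'_polyurethane foam = ln(0.0765/0.0361)/(2πk) = 0.7510/(2π·0.0226) = 5.289 m·K/W
ΣR = 0.001733 + 5.289 = 5.291 m·K/W
Q' = ΔT/ΣR = (-196 °C − 23.8 °C)/5.291 = -41.5 W/m
(Negative Q' ⇒ heat flows inward; heat gain = 41.5 W/m.)

Q' = 41.5 W/m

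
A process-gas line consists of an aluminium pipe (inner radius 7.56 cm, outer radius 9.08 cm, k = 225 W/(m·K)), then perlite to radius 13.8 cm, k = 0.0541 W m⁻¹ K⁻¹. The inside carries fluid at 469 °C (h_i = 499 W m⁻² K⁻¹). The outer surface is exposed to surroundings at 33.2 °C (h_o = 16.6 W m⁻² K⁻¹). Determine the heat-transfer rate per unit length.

Treat each layer as a resistance in series:
  R'_conv,in = 1/(2πr h) = 1/(2π·0.0756·499) = 0.004219 m·K/W
  R'_aluminium = ln(0.0908/0.0756)/(2πk) = 0.1832/(2π·225) = 1.296×10^-4 m·K/W
  R'_perlite = ln(0.138/0.0908)/(2πk) = 0.4186/(2π·0.0541) = 1.231 m·K/W
  R'_conv,out = 1/(2πr h) = 1/(2π·0.138·16.6) = 0.06948 m·K/W
ΣR = 0.004219 + 1.296×10^-4 + 1.231 + 0.06948 = 1.305 m·K/W
Q' = ΔT/ΣR = (469 °C − 33.2 °C)/1.305 = 334 W/m

Q' = 334 W/m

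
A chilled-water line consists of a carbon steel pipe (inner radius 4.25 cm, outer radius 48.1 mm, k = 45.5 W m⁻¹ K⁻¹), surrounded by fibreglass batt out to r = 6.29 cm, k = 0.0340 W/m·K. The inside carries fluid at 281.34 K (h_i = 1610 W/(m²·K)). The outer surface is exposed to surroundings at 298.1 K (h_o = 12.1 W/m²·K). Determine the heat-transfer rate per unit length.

Treat each layer as a resistance in series:
  R'_conv,in = 1/(2πr h) = 1/(2π·0.0425·1610) = 0.002326 m·K/W
  R'_carbon steel = ln(0.0481/0.0425)/(2πk) = 0.1238/(2π·45.5) = 4.330×10^-4 m·K/W
  R'_fibreglass batt = ln(0.0629/0.0481)/(2πk) = 0.2683/(2π·0.0340) = 1.256 m·K/W
  R'_conv,out = 1/(2πr h) = 1/(2π·0.0629·12.1) = 0.2091 m·K/W
ΣR = 0.002326 + 4.330×10^-4 + 1.256 + 0.2091 = 1.468 m·K/W
Q' = ΔT/ΣR = (281.34 K − 298.1 K)/1.468 = -11.4 W/m
(Negative Q' ⇒ heat flows inward; heat gain = 11.4 W/m.)

Q' = 11.4 W/m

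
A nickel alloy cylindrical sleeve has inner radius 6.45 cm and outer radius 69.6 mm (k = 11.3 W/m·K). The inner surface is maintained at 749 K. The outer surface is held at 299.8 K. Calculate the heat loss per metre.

Q' = 2πk·ΔT/ln(r₂/r₁) = 2π × 11.3 × 449.2 / ln(0.0696/0.0645) = 4.19×10^5 W/m

Q' = 419 kW/m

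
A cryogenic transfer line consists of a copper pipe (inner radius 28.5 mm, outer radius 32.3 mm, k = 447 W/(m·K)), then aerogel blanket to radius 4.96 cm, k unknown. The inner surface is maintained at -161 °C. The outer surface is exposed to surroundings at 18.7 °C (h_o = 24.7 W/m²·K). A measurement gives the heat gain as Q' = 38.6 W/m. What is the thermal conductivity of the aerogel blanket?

ΣR = ΔT/Q' = |-161 − 18.7|/38.6 = 4.655 m·K/W
Known resistances:
  R'_copper = ln(0.0323/0.0285)/(2πk) = 0.1252/(2π·447) = 4.456×10^-5 m·K/W
  R'_conv,out = 1/(2πr h) = 1/(2π·0.0496·24.7) = 0.1299 m·K/W
R_aerogel blanket = ΣR − ΣR_known = 4.655 − 0.1299 = 4.525 m·K/W
ln(r₂/r₁)/(2πk) = 4.525 ⇒ k = 0.4289/(2π·4.525) = 0.0151 W/m·K

k = 0.0151 W/m·K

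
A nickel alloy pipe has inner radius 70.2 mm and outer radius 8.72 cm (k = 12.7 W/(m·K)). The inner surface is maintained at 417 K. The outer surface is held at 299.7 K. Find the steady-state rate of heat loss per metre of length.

Q' = 2πk·ΔT/ln(r₂/r₁) = 2π × 12.7 × 117.3 / ln(0.0872/0.0702) = 43200 W/m

Q' = 43.2 kW/m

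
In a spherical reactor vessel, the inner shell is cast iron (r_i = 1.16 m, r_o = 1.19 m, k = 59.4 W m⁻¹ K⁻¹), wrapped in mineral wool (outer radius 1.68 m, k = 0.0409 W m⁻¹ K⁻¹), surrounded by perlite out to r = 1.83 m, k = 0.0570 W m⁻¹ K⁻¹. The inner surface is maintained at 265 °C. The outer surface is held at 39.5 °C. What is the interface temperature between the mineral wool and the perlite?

Series thermal resistances, inner to outer:
  R_cast iron = (1/1.16 − 1/1.19)/(4πk) = 0.02173/(4π·59.4) = 2.912×10^-5 K/W
  R_mineral wool = (1/1.19 − 1/1.68)/(4πk) = 0.2451/(4π·0.0409) = 0.4769 K/W
  R_perlite = (1/1.68 − 1/1.83)/(4πk) = 0.04879/(4π·0.0570) = 0.06812 K/W
ΣR = 2.912×10^-5 + 0.4769 + 0.06812 = 0.5450 K/W
Q = ΔT/ΣR = (265 °C − 39.5 °C)/0.5450 = 413.8 W
From the inner boundary to the mineral wool/perlite interface, ΣR_partial = 0.4769 K/W.
T_interface = T_in − Q·ΣR_partial = 265 °C − (413.8)(0.4769) = 67.7 °C

T = 67.7 °C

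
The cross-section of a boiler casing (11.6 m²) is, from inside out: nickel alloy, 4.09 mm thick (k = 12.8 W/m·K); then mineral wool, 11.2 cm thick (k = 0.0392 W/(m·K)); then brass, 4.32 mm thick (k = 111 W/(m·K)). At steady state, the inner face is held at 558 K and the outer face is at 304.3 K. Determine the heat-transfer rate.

Treat each layer as a resistance in series:
  R_nickel alloy = L/(kA) = 0.00409/(12.8·11.6) = 2.755×10^-5 K/W
  R_mineral wool = L/(kA) = 0.112/(0.0392·11.6) = 0.2463 K/W
  R_brass = L/(kA) = 0.00432/(111·11.6) = 3.355×10^-6 K/W
ΣR = 2.755×10^-5 + 0.2463 + 3.355×10^-6 = 0.2463 K/W
Q = ΔT/ΣR = (558 K − 304.3 K)/0.2463 = 1030 W

Q = 1030 W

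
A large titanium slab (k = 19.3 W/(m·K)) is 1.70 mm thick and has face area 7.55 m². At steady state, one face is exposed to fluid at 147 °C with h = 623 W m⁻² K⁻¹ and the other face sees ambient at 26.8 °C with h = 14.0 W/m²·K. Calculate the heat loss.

Series thermal resistances, inner to outer:
  R_conv,in = 1/(hA) = 1/(623·7.55) = 2.126×10^-4 K/W
  R_titanium = L/(kA) = 0.00170/(19.3·7.55) = 1.167×10^-5 K/W
  R_conv,out = 1/(hA) = 1/(14.0·7.55) = 0.009461 K/W
ΣR = 2.126×10^-4 + 1.167×10^-5 + 0.009461 = 0.009685 K/W
Q = ΔT/ΣR = (147 °C − 26.8 °C)/0.009685 = 12400 W

Q = 12400 W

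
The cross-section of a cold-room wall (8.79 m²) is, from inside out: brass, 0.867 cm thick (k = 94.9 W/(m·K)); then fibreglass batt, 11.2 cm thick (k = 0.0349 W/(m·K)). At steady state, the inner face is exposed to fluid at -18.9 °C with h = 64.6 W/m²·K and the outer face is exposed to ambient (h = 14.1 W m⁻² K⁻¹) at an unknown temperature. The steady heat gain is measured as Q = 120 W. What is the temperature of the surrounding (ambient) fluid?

T_out = 26.1 °C

Sum the resistances:
  R_conv,in = 1/(hA) = 1/(64.6·8.79) = 0.001761 K/W
  R_brass = L/(kA) = 0.00867/(94.9·8.79) = 1.039×10^-5 K/W
  R_fibreglass batt = L/(kA) = 0.112/(0.0349·8.79) = 0.3651 K/W
  R_conv,out = 1/(hA) = 1/(14.1·8.79) = 0.008068 K/W
ΣR = 0.3749 K/W
ΔT = Q·ΣR = 120 × 0.3749 = 44.99 K
Heat flows inward, so T_out = T_in + ΔT = -18.9 + 44.99 = 26.1 °C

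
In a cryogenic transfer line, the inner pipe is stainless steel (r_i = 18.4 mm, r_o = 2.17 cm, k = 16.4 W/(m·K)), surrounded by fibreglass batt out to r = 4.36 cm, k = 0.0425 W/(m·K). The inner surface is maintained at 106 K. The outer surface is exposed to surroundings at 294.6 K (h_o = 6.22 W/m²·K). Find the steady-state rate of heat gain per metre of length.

Q' = 58.9 W/m

Resistance network (inner→outer):
  R'_stainless steel = ln(0.0217/0.0184)/(2πk) = 0.1650/(2π·16.4) = 0.001601 m·K/W
  R'_fibreglass batt = ln(0.0436/0.0217)/(2πk) = 0.6977/(2π·0.0425) = 2.613 m·K/W
  R'_conv,out = 1/(2πr h) = 1/(2π·0.0436·6.22) = 0.5869 m·K/W
ΣR = 0.001601 + 2.613 + 0.5869 = 3.202 m·K/W
Q' = ΔT/ΣR = (106 K − 294.6 K)/3.202 = -58.9 W/m
(Negative Q' ⇒ heat flows inward; heat gain = 58.9 W/m.)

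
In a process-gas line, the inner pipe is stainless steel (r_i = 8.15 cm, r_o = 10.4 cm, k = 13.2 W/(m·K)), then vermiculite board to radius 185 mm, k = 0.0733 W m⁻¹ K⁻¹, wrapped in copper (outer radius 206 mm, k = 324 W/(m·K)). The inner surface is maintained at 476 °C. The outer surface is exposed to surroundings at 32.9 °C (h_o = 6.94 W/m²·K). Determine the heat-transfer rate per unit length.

Treat each layer as a resistance in series:
  R'_stainless steel = ln(0.104/0.0815)/(2πk) = 0.2438/(2π·13.2) = 0.002939 m·K/W
  R'_vermiculite board = ln(0.185/0.104)/(2πk) = 0.5760/(2π·0.0733) = 1.251 m·K/W
  R'_copper = ln(0.206/0.185)/(2πk) = 0.1075/(2π·324) = 5.282×10^-5 m·K/W
  R'_conv,out = 1/(2πr h) = 1/(2π·0.206·6.94) = 0.1113 m·K/W
ΣR = 0.002939 + 1.251 + 5.282×10^-5 + 0.1113 = 1.365 m·K/W
Q' = ΔT/ΣR = (476 °C − 32.9 °C)/1.365 = 325 W/m

Q' = 325 W/m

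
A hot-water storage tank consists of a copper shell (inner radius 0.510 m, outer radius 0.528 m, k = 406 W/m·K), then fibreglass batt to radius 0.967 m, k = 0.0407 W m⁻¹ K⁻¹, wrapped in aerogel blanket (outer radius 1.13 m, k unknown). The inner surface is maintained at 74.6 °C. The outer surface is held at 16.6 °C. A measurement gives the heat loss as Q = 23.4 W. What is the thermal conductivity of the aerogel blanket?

k = 0.0149 W/m·K

ΣR = ΔT/Q = |74.6 − 16.6|/23.4 = 2.479 K/W
Known resistances:
  R_copper = (1/0.510 − 1/0.528)/(4πk) = 0.06684/(4π·406) = 1.310×10^-5 K/W
  R_fibreglass batt = (1/0.528 − 1/0.967)/(4πk) = 0.8598/(4π·0.0407) = 1.681 K/W
R_aerogel blanket = ΣR − ΣR_known = 2.479 − 1.681 = 0.7980 K/W
(1/r₁−1/r₂)/(4πk) = 0.7980 ⇒ k = 0.1492/(4π·0.7980) = 0.0149 W/m·K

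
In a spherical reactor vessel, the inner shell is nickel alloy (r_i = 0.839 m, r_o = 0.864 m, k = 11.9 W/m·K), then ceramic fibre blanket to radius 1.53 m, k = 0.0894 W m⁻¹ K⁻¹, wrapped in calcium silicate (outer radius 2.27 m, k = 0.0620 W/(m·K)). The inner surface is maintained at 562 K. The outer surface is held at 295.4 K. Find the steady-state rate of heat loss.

Series thermal resistances, inner to outer:
  R_nickel alloy = (1/0.839 − 1/0.864)/(4πk) = 0.03449/(4π·11.9) = 2.306×10^-4 K/W
  R_ceramic fibre blanket = (1/0.864 − 1/1.53)/(4πk) = 0.5038/(4π·0.0894) = 0.4485 K/W
  R_calcium silicate = (1/1.53 − 1/2.27)/(4πk) = 0.2131/(4π·0.0620) = 0.2735 K/W
ΣR = 2.306×10^-4 + 0.4485 + 0.2735 = 0.7222 K/W
Q = ΔT/ΣR = (562 K − 295.4 K)/0.7222 = 369 W

Q = 369 W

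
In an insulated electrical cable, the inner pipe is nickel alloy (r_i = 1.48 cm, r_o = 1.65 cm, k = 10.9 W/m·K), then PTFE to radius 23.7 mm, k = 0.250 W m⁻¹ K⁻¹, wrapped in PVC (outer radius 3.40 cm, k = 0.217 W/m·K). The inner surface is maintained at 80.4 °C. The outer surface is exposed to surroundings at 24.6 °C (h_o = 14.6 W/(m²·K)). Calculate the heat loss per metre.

Q' = 68.3 W/m

Treat each layer as a resistance in series:
  R'_nickel alloy = ln(0.0165/0.0148)/(2πk) = 0.1087/(2π·10.9) = 0.001588 m·K/W
  R'_PTFE = ln(0.0237/0.0165)/(2πk) = 0.3621/(2π·0.250) = 0.2305 m·K/W
  R'_PVC = ln(0.0340/0.0237)/(2πk) = 0.3609/(2π·0.217) = 0.2647 m·K/W
  R'_conv,out = 1/(2πr h) = 1/(2π·0.0340·14.6) = 0.3206 m·K/W
ΣR = 0.001588 + 0.2305 + 0.2647 + 0.3206 = 0.8174 m·K/W
Q' = ΔT/ΣR = (80.4 °C − 24.6 °C)/0.8174 = 68.3 W/m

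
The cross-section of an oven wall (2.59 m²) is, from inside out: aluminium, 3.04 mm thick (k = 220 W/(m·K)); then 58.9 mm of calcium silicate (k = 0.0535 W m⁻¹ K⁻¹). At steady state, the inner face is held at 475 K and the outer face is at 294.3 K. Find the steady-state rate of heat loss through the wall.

Treat each layer as a resistance in series:
  R_aluminium = L/(kA) = 0.00304/(220·2.59) = 5.335×10^-6 K/W
  R_calcium silicate = L/(kA) = 0.0589/(0.0535·2.59) = 0.4251 K/W
ΣR = 5.335×10^-6 + 0.4251 = 0.4251 K/W
Q = ΔT/ΣR = (475 K − 294.3 K)/0.4251 = 425 W

Q = 425 W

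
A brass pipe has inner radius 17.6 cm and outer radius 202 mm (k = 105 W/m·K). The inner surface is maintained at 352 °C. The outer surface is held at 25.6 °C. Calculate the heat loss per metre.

Q' = 1560 kW/m

Q' = 2πk·ΔT/ln(r₂/r₁) = 2π × 105 × 326.4 / ln(0.202/0.176) = 1.56×10^6 W/m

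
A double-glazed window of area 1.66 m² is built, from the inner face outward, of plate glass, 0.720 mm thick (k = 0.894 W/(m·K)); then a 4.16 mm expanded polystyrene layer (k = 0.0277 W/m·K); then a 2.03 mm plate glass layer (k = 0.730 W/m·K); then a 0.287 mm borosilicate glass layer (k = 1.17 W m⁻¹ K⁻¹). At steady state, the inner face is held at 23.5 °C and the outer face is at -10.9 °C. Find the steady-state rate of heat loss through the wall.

Q = 371 W

Series thermal resistances, inner to outer:
  R_plate glass = L/(kA) = 7.20×10^-4/(0.894·1.66) = 4.852×10^-4 K/W
  R_expanded polystyrene = L/(kA) = 0.00416/(0.0277·1.66) = 0.09047 K/W
  R_plate glass = L/(kA) = 0.00203/(0.730·1.66) = 0.001675 K/W
  R_borosilicate glass = L/(kA) = 2.87×10^-4/(1.17·1.66) = 1.478×10^-4 K/W
ΣR = 4.852×10^-4 + 0.09047 + 0.001675 + 1.478×10^-4 = 0.09278 K/W
Q = ΔT/ΣR = (23.5 °C − -10.9 °C)/0.09278 = 371 W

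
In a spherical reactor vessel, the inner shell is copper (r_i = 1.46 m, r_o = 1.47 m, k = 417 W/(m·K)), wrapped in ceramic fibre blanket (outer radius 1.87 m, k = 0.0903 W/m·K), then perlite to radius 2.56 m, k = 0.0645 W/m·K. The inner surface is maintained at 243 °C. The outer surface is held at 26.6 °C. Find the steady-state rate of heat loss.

Q = 707 W

Treat each layer as a resistance in series:
  R_copper = (1/1.46 − 1/1.47)/(4πk) = 0.004659/(4π·417) = 8.892×10^-7 K/W
  R_ceramic fibre blanket = (1/1.47 − 1/1.87)/(4πk) = 0.1455/(4π·0.0903) = 0.1282 K/W
  R_perlite = (1/1.87 − 1/2.56)/(4πk) = 0.1441/(4π·0.0645) = 0.1778 K/W
ΣR = 8.892×10^-7 + 0.1282 + 0.1778 = 0.3060 K/W
Q = ΔT/ΣR = (243 °C − 26.6 °C)/0.3060 = 707 W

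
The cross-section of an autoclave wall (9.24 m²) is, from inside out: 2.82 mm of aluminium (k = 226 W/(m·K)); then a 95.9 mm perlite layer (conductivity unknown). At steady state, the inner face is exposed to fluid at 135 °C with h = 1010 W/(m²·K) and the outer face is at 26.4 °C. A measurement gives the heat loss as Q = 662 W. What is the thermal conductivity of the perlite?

ΣR = ΔT/Q = |135 − 26.4|/662 = 0.1640 K/W
Known resistances:
  R_conv,in = 1/(hA) = 1/(1010·9.24) = 1.072×10^-4 K/W
  R_aluminium = L/(kA) = 0.00282/(226·9.24) = 1.350×10^-6 K/W
R_perlite = ΣR − ΣR_known = 0.1640 − 1.086×10^-4 = 0.1639 K/W
L/(kA) = 0.1639 ⇒ k = 0.0959/(0.1639·9.24) = 0.0633 W/m·K

k = 0.0633 W/m·K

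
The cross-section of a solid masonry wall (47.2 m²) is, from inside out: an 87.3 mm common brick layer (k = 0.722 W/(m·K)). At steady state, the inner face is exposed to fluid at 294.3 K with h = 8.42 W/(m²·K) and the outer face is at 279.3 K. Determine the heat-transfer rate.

Q = 2.95 kW

Treat each layer as a resistance in series:
  R_conv,in = 1/(hA) = 1/(8.42·47.2) = 0.002516 K/W
  R_common brick = L/(kA) = 0.0873/(0.722·47.2) = 0.002562 K/W
ΣR = 0.002516 + 0.002562 = 0.005078 K/W
Q = ΔT/ΣR = (294.3 K − 279.3 K)/0.005078 = 2950 W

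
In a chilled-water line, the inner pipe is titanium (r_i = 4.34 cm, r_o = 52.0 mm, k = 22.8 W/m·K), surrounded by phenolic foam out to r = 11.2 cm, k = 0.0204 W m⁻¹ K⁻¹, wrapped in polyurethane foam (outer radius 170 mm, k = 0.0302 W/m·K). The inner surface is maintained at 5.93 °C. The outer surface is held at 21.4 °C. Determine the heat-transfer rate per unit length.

Treat each layer as a resistance in series:
  R'_titanium = ln(0.0520/0.0434)/(2πk) = 0.1808/(2π·22.8) = 0.001262 m·K/W
  R'_phenolic foam = ln(0.112/0.0520)/(2πk) = 0.7673/(2π·0.0204) = 5.986 m·K/W
  R'_polyurethane foam = ln(0.170/0.112)/(2πk) = 0.4173/(2π·0.0302) = 2.199 m·K/W
ΣR = 0.001262 + 5.986 + 2.199 = 8.186 m·K/W
Q' = ΔT/ΣR = (5.93 °C − 21.4 °C)/8.186 = -1.89 W/m
(Negative Q' ⇒ heat flows inward; heat gain = 1.89 W/m.)

Q' = 1.89 W/m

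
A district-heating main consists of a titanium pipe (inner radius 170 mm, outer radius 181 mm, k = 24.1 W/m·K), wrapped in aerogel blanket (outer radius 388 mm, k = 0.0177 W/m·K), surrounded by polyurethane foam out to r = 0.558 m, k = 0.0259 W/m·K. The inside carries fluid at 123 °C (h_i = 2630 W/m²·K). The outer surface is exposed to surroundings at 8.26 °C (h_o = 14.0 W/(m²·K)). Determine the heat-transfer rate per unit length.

Resistance network (inner→outer):
  R'_conv,in = 1/(2πr h) = 1/(2π·0.170·2630) = 3.560×10^-4 m·K/W
  R'_titanium = ln(0.181/0.170)/(2πk) = 0.06270/(2π·24.1) = 4.141×10^-4 m·K/W
  R'_aerogel blanket = ln(0.388/0.181)/(2πk) = 0.7625/(2π·0.0177) = 6.856 m·K/W
  R'_polyurethane foam = ln(0.558/0.388)/(2πk) = 0.3634/(2π·0.0259) = 2.233 m·K/W
  R'_conv,out = 1/(2πr h) = 1/(2π·0.558·14.0) = 0.02037 m·K/W
ΣR = 3.560×10^-4 + 4.141×10^-4 + 6.856 + 2.233 + 0.02037 = 9.110 m·K/W
Q' = ΔT/ΣR = (123 °C − 8.26 °C)/9.110 = 12.6 W/m

Q' = 12.6 W/m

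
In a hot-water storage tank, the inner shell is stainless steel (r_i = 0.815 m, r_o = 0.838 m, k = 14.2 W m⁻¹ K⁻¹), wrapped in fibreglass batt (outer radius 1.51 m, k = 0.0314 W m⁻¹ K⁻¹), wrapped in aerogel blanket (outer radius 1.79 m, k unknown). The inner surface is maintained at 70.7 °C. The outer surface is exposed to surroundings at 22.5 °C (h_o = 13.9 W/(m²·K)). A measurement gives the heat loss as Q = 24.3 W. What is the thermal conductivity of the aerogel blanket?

ΣR = ΔT/Q = |70.7 − 22.5|/24.3 = 1.984 K/W
Known resistances:
  R_stainless steel = (1/0.815 − 1/0.838)/(4πk) = 0.03368/(4π·14.2) = 1.887×10^-4 K/W
  R_fibreglass batt = (1/0.838 − 1/1.51)/(4πk) = 0.5311/(4π·0.0314) = 1.346 K/W
  R_conv,out = 1/(4πr²h) = 1/(4π·1.79²·13.9) = 0.001787 K/W
R_aerogel blanket = ΣR − ΣR_known = 1.984 − 1.348 = 0.6360 K/W
(1/r₁−1/r₂)/(4πk) = 0.6360 ⇒ k = 0.1036/(4π·0.6360) = 0.0130 W/m·K

k = 0.0130 W/m·K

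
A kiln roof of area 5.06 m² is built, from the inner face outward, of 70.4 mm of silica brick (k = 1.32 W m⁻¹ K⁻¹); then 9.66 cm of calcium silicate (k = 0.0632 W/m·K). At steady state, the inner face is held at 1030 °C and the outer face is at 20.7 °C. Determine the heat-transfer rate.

Treat each layer as a resistance in series:
  R_silica brick = L/(kA) = 0.0704/(1.32·5.06) = 0.01054 K/W
  R_calcium silicate = L/(kA) = 0.0966/(0.0632·5.06) = 0.3021 K/W
ΣR = 0.01054 + 0.3021 = 0.3126 K/W
Q = ΔT/ΣR = (1030 °C − 20.7 °C)/0.3126 = 3230 W

Q = 3.23 kW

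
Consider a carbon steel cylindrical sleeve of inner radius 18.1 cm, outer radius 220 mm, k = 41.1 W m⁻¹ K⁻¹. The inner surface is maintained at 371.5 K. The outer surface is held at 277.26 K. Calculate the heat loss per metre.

Q' = 1.25×10^5 W/m

Q' = 2πk·ΔT/ln(r₂/r₁) = 2π × 41.1 × 94.24 / ln(0.220/0.181) = 1.25×10^5 W/m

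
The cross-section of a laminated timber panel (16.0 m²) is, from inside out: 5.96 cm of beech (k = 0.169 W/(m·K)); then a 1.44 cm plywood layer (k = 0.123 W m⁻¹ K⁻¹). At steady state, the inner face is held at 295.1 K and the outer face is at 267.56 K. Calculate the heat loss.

Q = 938 W

Series thermal resistances, inner to outer:
  R_beech = L/(kA) = 0.0596/(0.169·16.0) = 0.02204 K/W
  R_plywood = L/(kA) = 0.0144/(0.123·16.0) = 0.007317 K/W
ΣR = 0.02204 + 0.007317 = 0.02936 K/W
Q = ΔT/ΣR = (295.1 K − 267.56 K)/0.02936 = 938 W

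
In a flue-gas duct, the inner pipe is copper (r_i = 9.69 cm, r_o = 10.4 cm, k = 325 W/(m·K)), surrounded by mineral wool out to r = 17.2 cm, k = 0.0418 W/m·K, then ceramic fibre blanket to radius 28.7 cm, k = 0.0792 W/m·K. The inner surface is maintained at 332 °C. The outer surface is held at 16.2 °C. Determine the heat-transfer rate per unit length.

Q' = 107 W/m

Resistance network (inner→outer):
  R'_copper = ln(0.104/0.0969)/(2πk) = 0.07071/(2π·325) = 3.463×10^-5 m·K/W
  R'_mineral wool = ln(0.172/0.104)/(2πk) = 0.5031/(2π·0.0418) = 1.916 m·K/W
  R'_ceramic fibre blanket = ln(0.287/0.172)/(2πk) = 0.5120/(2π·0.0792) = 1.029 m·K/W
ΣR = 3.463×10^-5 + 1.916 + 1.029 = 2.945 m·K/W
Q' = ΔT/ΣR = (332 °C − 16.2 °C)/2.945 = 107 W/m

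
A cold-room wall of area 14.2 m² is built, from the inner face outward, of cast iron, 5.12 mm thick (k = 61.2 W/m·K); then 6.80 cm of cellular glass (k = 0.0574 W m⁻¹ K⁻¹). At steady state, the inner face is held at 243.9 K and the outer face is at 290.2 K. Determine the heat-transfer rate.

Q = 555 W

Series thermal resistances, inner to outer:
  R_cast iron = L/(kA) = 0.00512/(61.2·14.2) = 5.892×10^-6 K/W
  R_cellular glass = L/(kA) = 0.0680/(0.0574·14.2) = 0.08343 K/W
ΣR = 5.892×10^-6 + 0.08343 = 0.08344 K/W
Q = ΔT/ΣR = (243.9 K − 290.2 K)/0.08344 = -555 W
(Negative Q ⇒ heat flows inward; heat gain = 555 W.)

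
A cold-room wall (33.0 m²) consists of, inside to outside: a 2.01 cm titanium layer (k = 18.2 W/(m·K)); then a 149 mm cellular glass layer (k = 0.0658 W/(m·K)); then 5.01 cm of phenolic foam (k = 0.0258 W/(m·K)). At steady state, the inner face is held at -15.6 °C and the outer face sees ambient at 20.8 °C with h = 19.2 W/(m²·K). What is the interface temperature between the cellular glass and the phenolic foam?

Resistance network (inner→outer):
  R_titanium = L/(kA) = 0.0201/(18.2·33.0) = 3.347×10^-5 K/W
  R_cellular glass = L/(kA) = 0.149/(0.0658·33.0) = 0.06862 K/W
  R_phenolic foam = L/(kA) = 0.0501/(0.0258·33.0) = 0.05884 K/W
  R_conv,out = 1/(hA) = 1/(19.2·33.0) = 0.001578 K/W
ΣR = 3.347×10^-5 + 0.06862 + 0.05884 + 0.001578 = 0.1291 K/W
Q = ΔT/ΣR = (-15.6 °C − 20.8 °C)/0.1291 = -282.0 W
From the inner boundary to the cellular glass/phenolic foam interface, ΣR_partial = 0.06865 K/W.
T_interface = T_in − Q·ΣR_partial = -15.6 °C − (-282.0)(0.06865) = 3.76 °C

T = 3.76 °C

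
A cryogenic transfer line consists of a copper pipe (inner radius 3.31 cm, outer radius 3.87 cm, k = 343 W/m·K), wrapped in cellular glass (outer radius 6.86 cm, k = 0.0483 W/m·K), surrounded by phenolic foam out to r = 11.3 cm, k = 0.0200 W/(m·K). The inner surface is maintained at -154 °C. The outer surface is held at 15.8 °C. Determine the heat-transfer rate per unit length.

Resistance network (inner→outer):
  R'_copper = ln(0.0387/0.0331)/(2πk) = 0.1563/(2π·343) = 7.253×10^-5 m·K/W
  R'_cellular glass = ln(0.0686/0.0387)/(2πk) = 0.5725/(2π·0.0483) = 1.886 m·K/W
  R'_phenolic foam = ln(0.113/0.0686)/(2πk) = 0.4991/(2π·0.0200) = 3.972 m·K/W
ΣR = 7.253×10^-5 + 1.886 + 3.972 = 5.858 m·K/W
Q' = ΔT/ΣR = (-154 °C − 15.8 °C)/5.858 = -29.0 W/m
(Negative Q' ⇒ heat flows inward; heat gain = 29.0 W/m.)

Q' = 29.0 W/m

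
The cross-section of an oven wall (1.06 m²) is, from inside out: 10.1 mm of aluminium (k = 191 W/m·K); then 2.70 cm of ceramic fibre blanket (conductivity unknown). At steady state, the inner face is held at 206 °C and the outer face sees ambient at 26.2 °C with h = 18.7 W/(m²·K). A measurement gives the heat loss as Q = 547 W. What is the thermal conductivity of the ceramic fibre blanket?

k = 0.0916 W/m·K

ΣR = ΔT/Q = |206 − 26.2|/547 = 0.3287 K/W
Known resistances:
  R_aluminium = L/(kA) = 0.0101/(191·1.06) = 4.989×10^-5 K/W
  R_conv,out = 1/(hA) = 1/(18.7·1.06) = 0.05045 K/W
R_ceramic fibre blanket = ΣR − ΣR_known = 0.3287 − 0.05050 = 0.2782 K/W
L/(kA) = 0.2782 ⇒ k = 0.0270/(0.2782·1.06) = 0.0916 W/m·K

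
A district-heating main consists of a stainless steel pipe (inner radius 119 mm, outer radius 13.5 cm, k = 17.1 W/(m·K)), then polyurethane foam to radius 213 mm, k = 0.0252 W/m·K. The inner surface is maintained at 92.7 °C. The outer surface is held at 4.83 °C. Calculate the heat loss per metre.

Q' = 30.5 W/m

Resistance network (inner→outer):
  R'_stainless steel = ln(0.135/0.119)/(2πk) = 0.1262/(2π·17.1) = 0.001174 m·K/W
  R'_polyurethane foam = ln(0.213/0.135)/(2πk) = 0.4560/(2π·0.0252) = 2.880 m·K/W
ΣR = 0.001174 + 2.880 = 2.881 m·K/W
Q' = ΔT/ΣR = (92.7 °C − 4.83 °C)/2.881 = 30.5 W/m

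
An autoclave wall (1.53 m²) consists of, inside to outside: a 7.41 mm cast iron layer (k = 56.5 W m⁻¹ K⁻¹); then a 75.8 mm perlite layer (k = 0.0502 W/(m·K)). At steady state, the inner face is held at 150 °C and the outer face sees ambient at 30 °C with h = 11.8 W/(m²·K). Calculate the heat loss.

Q = 115 W

Resistance network (inner→outer):
  R_cast iron = L/(kA) = 0.00741/(56.5·1.53) = 8.572×10^-5 K/W
  R_perlite = L/(kA) = 0.0758/(0.0502·1.53) = 0.9869 K/W
  R_conv,out = 1/(hA) = 1/(11.8·1.53) = 0.05539 K/W
ΣR = 8.572×10^-5 + 0.9869 + 0.05539 = 1.042 K/W
Q = ΔT/ΣR = (150 °C − 30 °C)/1.042 = 115 W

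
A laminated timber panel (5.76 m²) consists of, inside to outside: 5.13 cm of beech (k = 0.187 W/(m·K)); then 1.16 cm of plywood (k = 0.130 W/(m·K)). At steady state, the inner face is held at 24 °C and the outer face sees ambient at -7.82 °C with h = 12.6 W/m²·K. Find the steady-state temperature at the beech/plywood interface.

T = 4.29 °C

Resistance network (inner→outer):
  R_beech = L/(kA) = 0.0513/(0.187·5.76) = 0.04763 K/W
  R_plywood = L/(kA) = 0.0116/(0.130·5.76) = 0.01549 K/W
  R_conv,out = 1/(hA) = 1/(12.6·5.76) = 0.01378 K/W
ΣR = 0.04763 + 0.01549 + 0.01378 = 0.07690 K/W
Q = ΔT/ΣR = (24 °C − -7.82 °C)/0.07690 = 413.8 W
From the inner boundary to the beech/plywood interface, ΣR_partial = 0.04763 K/W.
T_interface = T_in − Q·ΣR_partial = 24 °C − (413.8)(0.04763) = 4.29 °C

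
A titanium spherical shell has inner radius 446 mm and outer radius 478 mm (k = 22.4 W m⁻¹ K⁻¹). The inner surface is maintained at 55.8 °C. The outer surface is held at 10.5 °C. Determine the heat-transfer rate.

Q = 85.0 kW

Q = 4πk·ΔT/(1/r₁ − 1/r₂) = 4π × 22.4 × 45.3 / (1/0.446 − 1/0.478) = 85000 W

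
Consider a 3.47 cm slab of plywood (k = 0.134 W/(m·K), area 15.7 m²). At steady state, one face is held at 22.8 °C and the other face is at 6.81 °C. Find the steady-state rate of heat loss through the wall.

Q = 969 W

Q = kA·ΔT/L = 0.134 × 15.7 × |22.8 °C − 6.81 °C| / 0.0347 = 969 W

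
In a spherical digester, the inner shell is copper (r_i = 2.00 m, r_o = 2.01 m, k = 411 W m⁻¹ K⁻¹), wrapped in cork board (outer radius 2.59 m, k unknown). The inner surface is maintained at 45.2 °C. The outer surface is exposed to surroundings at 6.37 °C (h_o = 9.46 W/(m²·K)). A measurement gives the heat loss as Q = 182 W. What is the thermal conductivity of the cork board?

ΣR = ΔT/Q = |45.2 − 6.37|/182 = 0.2134 K/W
Known resistances:
  R_copper = (1/2.00 − 1/2.01)/(4πk) = 0.002488/(4π·411) = 4.816×10^-7 K/W
  R_conv,out = 1/(4πr²h) = 1/(4π·2.59²·9.46) = 0.001254 K/W
R_cork board = ΣR − ΣR_known = 0.2134 − 0.001254 = 0.2121 K/W
(1/r₁−1/r₂)/(4πk) = 0.2121 ⇒ k = 0.1114/(4π·0.2121) = 0.0418 W/m·K

k = 0.0418 W/m·K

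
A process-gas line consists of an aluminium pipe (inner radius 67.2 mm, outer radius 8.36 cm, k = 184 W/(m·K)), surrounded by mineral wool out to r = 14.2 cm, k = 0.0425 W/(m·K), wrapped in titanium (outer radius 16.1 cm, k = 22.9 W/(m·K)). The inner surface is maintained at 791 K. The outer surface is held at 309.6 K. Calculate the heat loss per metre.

Treat each layer as a resistance in series:
  R'_aluminium = ln(0.0836/0.0672)/(2πk) = 0.2184/(2π·184) = 1.889×10^-4 m·K/W
  R'_mineral wool = ln(0.142/0.0836)/(2πk) = 0.5298/(2π·0.0425) = 1.984 m·K/W
  R'_titanium = ln(0.161/0.142)/(2πk) = 0.1256/(2π·22.9) = 8.728×10^-4 m·K/W
ΣR = 1.889×10^-4 + 1.984 + 8.728×10^-4 = 1.985 m·K/W
Q' = ΔT/ΣR = (791 K − 309.6 K)/1.985 = 243 W/m

Q' = 243 W/m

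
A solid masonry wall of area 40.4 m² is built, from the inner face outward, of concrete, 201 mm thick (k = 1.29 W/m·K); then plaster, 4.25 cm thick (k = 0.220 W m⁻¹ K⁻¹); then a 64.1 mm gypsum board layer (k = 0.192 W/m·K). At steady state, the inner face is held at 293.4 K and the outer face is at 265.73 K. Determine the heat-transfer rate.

Treat each layer as a resistance in series:
  R_concrete = L/(kA) = 0.201/(1.29·40.4) = 0.003857 K/W
  R_plaster = L/(kA) = 0.0425/(0.220·40.4) = 0.004782 K/W
  R_gypsum board = L/(kA) = 0.0641/(0.192·40.4) = 0.008264 K/W
ΣR = 0.003857 + 0.004782 + 0.008264 = 0.01690 K/W
Q = ΔT/ΣR = (293.4 K − 265.73 K)/0.01690 = 1640 W

Q = 1640 W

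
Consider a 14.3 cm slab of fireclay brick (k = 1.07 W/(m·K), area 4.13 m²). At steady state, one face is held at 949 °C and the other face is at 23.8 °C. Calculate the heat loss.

Q = 28600 W

Q = kA·ΔT/L = 1.07 × 4.13 × |949 °C − 23.8 °C| / 0.143 = 28600 W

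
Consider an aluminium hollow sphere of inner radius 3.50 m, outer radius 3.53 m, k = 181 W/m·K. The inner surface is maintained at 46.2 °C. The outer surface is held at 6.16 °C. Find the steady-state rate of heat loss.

Q = 37500 kW

Q = 4πk·ΔT/(1/r₁ − 1/r₂) = 4π × 181 × 40.04 / (1/3.50 − 1/3.53) = 3.75×10^7 W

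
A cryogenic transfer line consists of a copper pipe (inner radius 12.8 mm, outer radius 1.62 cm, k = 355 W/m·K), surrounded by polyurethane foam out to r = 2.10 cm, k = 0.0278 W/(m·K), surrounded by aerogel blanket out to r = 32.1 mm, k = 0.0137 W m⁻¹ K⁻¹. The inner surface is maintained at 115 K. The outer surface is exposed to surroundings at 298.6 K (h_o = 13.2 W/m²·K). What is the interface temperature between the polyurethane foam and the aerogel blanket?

T = 155 K

Resistance network (inner→outer):
  R'_copper = ln(0.0162/0.0128)/(2πk) = 0.2356/(2π·355) = 1.056×10^-4 m·K/W
  R'_polyurethane foam = ln(0.0210/0.0162)/(2πk) = 0.2595/(2π·0.0278) = 1.486 m·K/W
  R'_aerogel blanket = ln(0.0321/0.0210)/(2πk) = 0.4243/(2π·0.0137) = 4.930 m·K/W
  R'_conv,out = 1/(2πr h) = 1/(2π·0.0321·13.2) = 0.3756 m·K/W
ΣR = 1.056×10^-4 + 1.486 + 4.930 + 0.3756 = 6.792 m·K/W
Q' = ΔT/ΣR = (115 K − 298.6 K)/6.792 = -27.03 W/m
From the inner boundary to the polyurethane foam/aerogel blanket interface, ΣR_partial = 1.486 m·K/W.
T_interface = T_in − Q'·ΣR_partial = 115 K − (-27.03)(1.486) = 155 K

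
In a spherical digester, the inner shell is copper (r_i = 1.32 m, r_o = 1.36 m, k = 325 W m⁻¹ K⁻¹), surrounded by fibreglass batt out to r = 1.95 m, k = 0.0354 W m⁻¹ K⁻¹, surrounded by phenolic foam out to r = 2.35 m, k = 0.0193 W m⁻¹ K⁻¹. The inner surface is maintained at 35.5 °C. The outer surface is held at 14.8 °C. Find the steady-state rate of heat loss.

Resistance network (inner→outer):
  R_copper = (1/1.32 − 1/1.36)/(4πk) = 0.02228/(4π·325) = 5.456×10^-6 K/W
  R_fibreglass batt = (1/1.36 − 1/1.95)/(4πk) = 0.2225/(4π·0.0354) = 0.5001 K/W
  R_phenolic foam = (1/1.95 − 1/2.35)/(4πk) = 0.08729/(4π·0.0193) = 0.3599 K/W
ΣR = 5.456×10^-6 + 0.5001 + 0.3599 = 0.8600 K/W
Q = ΔT/ΣR = (35.5 °C − 14.8 °C)/0.8600 = 24.1 W

Q = 24.1 W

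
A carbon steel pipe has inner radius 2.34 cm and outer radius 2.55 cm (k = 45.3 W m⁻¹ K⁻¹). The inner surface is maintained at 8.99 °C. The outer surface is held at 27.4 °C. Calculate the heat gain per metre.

Q' = 61.0 kW/m

Q' = 2πk·ΔT/ln(r₂/r₁) = 2π × 45.3 × 18.41 / ln(0.0255/0.0234) = 61000 W/m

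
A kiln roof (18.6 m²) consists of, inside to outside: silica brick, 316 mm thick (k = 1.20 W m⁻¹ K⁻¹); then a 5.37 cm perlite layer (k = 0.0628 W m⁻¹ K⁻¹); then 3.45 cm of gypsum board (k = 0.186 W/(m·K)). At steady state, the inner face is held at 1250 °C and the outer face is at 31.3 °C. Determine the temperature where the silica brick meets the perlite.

Resistance network (inner→outer):
  R_silica brick = L/(kA) = 0.316/(1.20·18.6) = 0.01416 K/W
  R_perlite = L/(kA) = 0.0537/(0.0628·18.6) = 0.04597 K/W
  R_gypsum board = L/(kA) = 0.0345/(0.186·18.6) = 0.009972 K/W
ΣR = 0.01416 + 0.04597 + 0.009972 = 0.07010 K/W
Q = ΔT/ΣR = (1250 °C − 31.3 °C)/0.07010 = 17390 W
From the inner boundary to the silica brick/perlite interface, ΣR_partial = 0.01416 K/W.
T_interface = T_in − Q·ΣR_partial = 1250 °C − (17390)(0.01416) = 1004 °C

T = 1004 °C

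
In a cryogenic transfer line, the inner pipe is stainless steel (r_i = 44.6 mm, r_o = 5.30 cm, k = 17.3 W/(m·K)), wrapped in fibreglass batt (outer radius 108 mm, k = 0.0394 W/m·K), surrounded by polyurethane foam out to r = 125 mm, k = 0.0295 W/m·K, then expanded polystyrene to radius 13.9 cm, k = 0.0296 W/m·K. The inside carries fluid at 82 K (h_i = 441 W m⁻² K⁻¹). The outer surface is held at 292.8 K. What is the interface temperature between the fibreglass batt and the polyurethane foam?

Resistance network (inner→outer):
  R'_conv,in = 1/(2πr h) = 1/(2π·0.0446·441) = 0.008092 m·K/W
  R'_stainless steel = ln(0.0530/0.0446)/(2πk) = 0.1726/(2π·17.3) = 0.001587 m·K/W
  R'_fibreglass batt = ln(0.108/0.0530)/(2πk) = 0.7118/(2π·0.0394) = 2.875 m·K/W
  R'_polyurethane foam = ln(0.125/0.108)/(2πk) = 0.1462/(2π·0.0295) = 0.7887 m·K/W
  R'_expanded polystyrene = ln(0.139/0.125)/(2πk) = 0.1062/(2π·0.0296) = 0.5708 m·K/W
ΣR = 0.008092 + 0.001587 + 2.875 + 0.7887 + 0.5708 = 4.244 m·K/W
Q' = ΔT/ΣR = (82 K − 292.8 K)/4.244 = -49.67 W/m
From the inner boundary to the fibreglass batt/polyurethane foam interface, ΣR_partial = 2.885 m·K/W.
T_interface = T_in − Q'·ΣR_partial = 82 K − (-49.67)(2.885) = 225.3 K

T = 225.3 K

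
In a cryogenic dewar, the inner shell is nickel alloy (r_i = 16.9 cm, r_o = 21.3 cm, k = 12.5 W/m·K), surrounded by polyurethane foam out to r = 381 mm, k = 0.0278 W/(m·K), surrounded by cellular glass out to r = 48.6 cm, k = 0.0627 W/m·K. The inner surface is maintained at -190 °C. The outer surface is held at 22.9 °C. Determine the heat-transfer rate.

Series thermal resistances, inner to outer:
  R_nickel alloy = (1/0.169 − 1/0.213)/(4πk) = 1.222/(4π·12.5) = 0.007782 K/W
  R_polyurethane foam = (1/0.213 − 1/0.381)/(4πk) = 2.070/(4π·0.0278) = 5.926 K/W
  R_cellular glass = (1/0.381 − 1/0.486)/(4πk) = 0.5671/(4π·0.0627) = 0.7197 K/W
ΣR = 0.007782 + 5.926 + 0.7197 = 6.653 K/W
Q = ΔT/ΣR = (-190 °C − 22.9 °C)/6.653 = -32.0 W
(Negative Q ⇒ heat flows inward; heat gain = 32.0 W.)

Q = 32.0 W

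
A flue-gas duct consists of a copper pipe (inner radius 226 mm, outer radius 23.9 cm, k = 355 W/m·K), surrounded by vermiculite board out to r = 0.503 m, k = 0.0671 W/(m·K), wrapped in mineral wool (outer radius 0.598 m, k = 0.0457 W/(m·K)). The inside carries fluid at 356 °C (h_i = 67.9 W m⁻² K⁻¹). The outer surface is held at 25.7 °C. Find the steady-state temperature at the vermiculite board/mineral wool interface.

Resistance network (inner→outer):
  R'_conv,in = 1/(2πr h) = 1/(2π·0.226·67.9) = 0.01037 m·K/W
  R'_copper = ln(0.239/0.226)/(2πk) = 0.05593/(2π·355) = 2.507×10^-5 m·K/W
  R'_vermiculite board = ln(0.503/0.239)/(2πk) = 0.7441/(2π·0.0671) = 1.765 m·K/W
  R'_mineral wool = ln(0.598/0.503)/(2πk) = 0.1730/(2π·0.0457) = 0.6025 m·K/W
ΣR = 0.01037 + 2.507×10^-5 + 1.765 + 0.6025 = 2.378 m·K/W
Q' = ΔT/ΣR = (356 °C − 25.7 °C)/2.378 = 138.9 W/m
From the inner boundary to the vermiculite board/mineral wool interface, ΣR_partial = 1.775 m·K/W.
T_interface = T_in − Q'·ΣR_partial = 356 °C − (138.9)(1.775) = 109 °C

T = 109 °C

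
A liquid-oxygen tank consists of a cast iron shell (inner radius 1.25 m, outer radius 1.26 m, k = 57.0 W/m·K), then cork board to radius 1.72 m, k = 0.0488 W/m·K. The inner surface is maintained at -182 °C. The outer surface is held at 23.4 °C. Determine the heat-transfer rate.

Treat each layer as a resistance in series:
  R_cast iron = (1/1.25 − 1/1.26)/(4πk) = 0.006349/(4π·57.0) = 8.864×10^-6 K/W
  R_cork board = (1/1.26 − 1/1.72)/(4πk) = 0.2123/(4π·0.0488) = 0.3461 K/W
ΣR = 8.864×10^-6 + 0.3461 = 0.3461 K/W
Q = ΔT/ΣR = (-182 °C − 23.4 °C)/0.3461 = -593 W
(Negative Q ⇒ heat flows inward; heat gain = 593 W.)

Q = 593 W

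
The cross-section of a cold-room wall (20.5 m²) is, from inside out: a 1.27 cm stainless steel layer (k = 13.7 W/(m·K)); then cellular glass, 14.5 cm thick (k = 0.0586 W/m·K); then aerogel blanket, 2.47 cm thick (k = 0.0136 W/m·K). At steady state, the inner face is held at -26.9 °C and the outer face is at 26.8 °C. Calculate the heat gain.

Series thermal resistances, inner to outer:
  R_stainless steel = L/(kA) = 0.0127/(13.7·20.5) = 4.522×10^-5 K/W
  R_cellular glass = L/(kA) = 0.145/(0.0586·20.5) = 0.1207 K/W
  R_aerogel blanket = L/(kA) = 0.0247/(0.0136·20.5) = 0.08859 K/W
ΣR = 4.522×10^-5 + 0.1207 + 0.08859 = 0.2093 K/W
Q = ΔT/ΣR = (-26.9 °C − 26.8 °C)/0.2093 = -257 W
(Negative Q ⇒ heat flows inward; heat gain = 257 W.)

Q = 257 W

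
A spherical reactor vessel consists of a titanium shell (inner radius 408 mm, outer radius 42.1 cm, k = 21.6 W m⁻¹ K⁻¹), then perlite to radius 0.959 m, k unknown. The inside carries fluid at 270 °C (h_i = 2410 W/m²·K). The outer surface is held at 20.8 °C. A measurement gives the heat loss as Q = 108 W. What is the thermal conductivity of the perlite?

k = 0.0460 W/m·K

ΣR = ΔT/Q = |270 − 20.8|/108 = 2.307 K/W
Known resistances:
  R_conv,in = 1/(4πr²h) = 1/(4π·0.408²·2410) = 1.984×10^-4 K/W
  R_titanium = (1/0.408 − 1/0.421)/(4πk) = 0.07568/(4π·21.6) = 2.788×10^-4 K/W
R_perlite = ΣR − ΣR_known = 2.307 − 4.772×10^-4 = 2.307 K/W
(1/r₁−1/r₂)/(4πk) = 2.307 ⇒ k = 1.333/(4π·2.307) = 0.0460 W/m·K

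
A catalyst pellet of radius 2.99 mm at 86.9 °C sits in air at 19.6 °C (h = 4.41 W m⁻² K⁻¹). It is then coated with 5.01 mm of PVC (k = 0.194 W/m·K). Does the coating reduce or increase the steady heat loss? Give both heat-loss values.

increases: 0.0333 → 0.183 W

Critical radius for a sphere: r_cr = 2k/h = 0.0880 m = 8.80 cm.
Outer radius after coating: r₂ = 0.00299 + 0.00501 = 0.00800 m.
Since r₁ < r_cr and r₂ ≤ r_cr, the coating moves toward the maximum at r_cr — heat loss rises.
Bare: R = 1/(4πr₁²h) = 2018 K/W; Q = 67.3/2018 = 0.0333 W.
Coated: R = R_cond + R_conv = 367.9 K/W; Q = 67.3/367.9 = 0.183 W.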